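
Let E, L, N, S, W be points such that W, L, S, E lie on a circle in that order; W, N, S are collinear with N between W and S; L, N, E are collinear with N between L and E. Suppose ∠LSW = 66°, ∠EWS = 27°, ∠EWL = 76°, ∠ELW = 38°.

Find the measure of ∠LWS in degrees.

1. ∠ELS = 27°  [same arc SE]
2. ∠ESL = 104°  [cyclic WLSE, opposite ∠W+∠S]
3. ∠LES = 49°  [△LSE]
4. ∠LWS = 49°  [same arc LS]

∠LWS = 49°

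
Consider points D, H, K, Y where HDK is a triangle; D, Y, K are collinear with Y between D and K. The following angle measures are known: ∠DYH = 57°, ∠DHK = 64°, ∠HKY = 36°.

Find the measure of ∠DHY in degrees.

∠DHY = 43°

1. ∠DKH = 36°  [Y on ray KD]
2. ∠HDK = 80°  [△HDK]
3. ∠HDY = 80°  [Y on ray DK]
4. ∠DHY = 43°  [△HDY]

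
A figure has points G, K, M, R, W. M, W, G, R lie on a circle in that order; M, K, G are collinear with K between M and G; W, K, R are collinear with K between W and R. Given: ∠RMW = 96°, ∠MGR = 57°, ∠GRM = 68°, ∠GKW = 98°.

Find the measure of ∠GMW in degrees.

1. ∠MWR = 57°  [same arc MR]
2. ∠MKW = 82°  [linear pair at K on MG]
3. ∠GMW = 41°  [△MKW]

∠GMW = 41°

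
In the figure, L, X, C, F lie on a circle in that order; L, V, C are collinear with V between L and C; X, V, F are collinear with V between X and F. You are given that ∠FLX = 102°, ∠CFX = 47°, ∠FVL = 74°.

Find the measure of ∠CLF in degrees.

∠CLF = 55°

1. ∠FCX = 78°  [cyclic LXCF, opposite ∠L+∠C]
2. ∠CXF = 55°  [△XCF]
3. ∠CLF = 55°  [same arc CF]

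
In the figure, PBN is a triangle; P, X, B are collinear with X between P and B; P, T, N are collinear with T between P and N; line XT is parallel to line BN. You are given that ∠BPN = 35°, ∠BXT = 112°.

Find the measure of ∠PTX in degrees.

1. ∠TPX = 35°  [X on PB, T on PN]
2. ∠PXT = 68°  [linear pair at X on PB]
3. ∠PTX = 77°  [△PXT]

∠PTX = 77°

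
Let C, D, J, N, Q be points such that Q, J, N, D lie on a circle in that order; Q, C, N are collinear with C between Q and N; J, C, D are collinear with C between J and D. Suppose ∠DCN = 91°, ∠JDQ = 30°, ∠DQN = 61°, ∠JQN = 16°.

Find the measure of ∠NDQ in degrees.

1. ∠JNQ = 30°  [same arc QJ]
2. ∠NJQ = 134°  [△QJN]
3. ∠NDQ = 46°  [cyclic QJND, opposite ∠J+∠D]

∠NDQ = 46°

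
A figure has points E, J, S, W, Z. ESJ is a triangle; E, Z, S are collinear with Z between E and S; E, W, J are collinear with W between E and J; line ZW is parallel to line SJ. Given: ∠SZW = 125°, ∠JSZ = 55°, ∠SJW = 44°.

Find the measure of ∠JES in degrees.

∠JES = 81°

1. ∠ESJ = 55°  [Z on ray SE]
2. ∠EJS = 44°  [W on ray JE]
3. ∠JES = 81°  [△ESJ]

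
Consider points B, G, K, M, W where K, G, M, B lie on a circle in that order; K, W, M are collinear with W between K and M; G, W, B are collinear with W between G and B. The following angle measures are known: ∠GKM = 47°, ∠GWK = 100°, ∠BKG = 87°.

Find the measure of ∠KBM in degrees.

∠KBM = 107°

1. ∠GBM = 47°  [same arc GM]
2. ∠BGK = 33°  [△KWG]
3. ∠BWM = 100°  [vertical angles at W]
4. ∠GBK = 60°  [△KGB]
5. ∠BMK = 33°  [△MWB]
6. ∠BWK = 80°  [linear pair at W on KM]
7. ∠BKM = 40°  [△KWB]
8. ∠KBM = 107°  [△KMB]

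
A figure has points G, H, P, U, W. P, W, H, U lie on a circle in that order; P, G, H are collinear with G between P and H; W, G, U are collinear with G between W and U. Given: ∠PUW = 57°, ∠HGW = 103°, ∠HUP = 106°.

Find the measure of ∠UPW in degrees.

∠UPW = 69°

1. ∠PHW = 57°  [same arc PW]
2. ∠PGW = 77°  [linear pair at G on PH]
3. ∠HWP = 74°  [cyclic PWHU, opposite ∠W+∠U]
4. ∠HPW = 49°  [△PWH]
5. ∠PWU = 54°  [△PGW]
6. ∠UPW = 69°  [△PWU]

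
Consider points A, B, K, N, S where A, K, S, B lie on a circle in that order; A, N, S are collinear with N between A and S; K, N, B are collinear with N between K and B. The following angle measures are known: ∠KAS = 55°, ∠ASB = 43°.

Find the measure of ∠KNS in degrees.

1. ∠AKB = 43°  [same arc AB]
2. ∠ANK = 82°  [△ANK]
3. ∠KNS = 98°  [linear pair at N on AS]

∠KNS = 98°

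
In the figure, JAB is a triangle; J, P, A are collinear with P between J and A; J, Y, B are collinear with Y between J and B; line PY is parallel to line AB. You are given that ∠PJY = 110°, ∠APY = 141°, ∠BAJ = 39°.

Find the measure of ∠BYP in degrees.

∠BYP = 149°

1. ∠JPY = 39°  [linear pair at P on JA]
2. ∠JYP = 31°  [△JPY]
3. ∠BYP = 149°  [linear pair at Y on JB]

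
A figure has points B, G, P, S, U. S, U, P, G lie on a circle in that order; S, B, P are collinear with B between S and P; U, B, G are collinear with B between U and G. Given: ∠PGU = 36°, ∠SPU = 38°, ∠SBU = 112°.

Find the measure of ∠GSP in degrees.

1. ∠PSU = 36°  [same arc UP]
2. ∠PUS = 106°  [△SUP]
3. ∠GBP = 112°  [vertical angles at B]
4. ∠PGS = 74°  [cyclic SUPG, opposite ∠U+∠G]
5. ∠GPS = 32°  [△PBG]
6. ∠GSP = 74°  [△SPG]

∠GSP = 74°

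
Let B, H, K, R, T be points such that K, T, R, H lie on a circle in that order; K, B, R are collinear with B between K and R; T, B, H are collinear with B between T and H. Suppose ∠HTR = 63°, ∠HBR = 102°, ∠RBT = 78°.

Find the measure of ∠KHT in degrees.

1. ∠HKR = 63°  [same arc RH]
2. ∠HBK = 78°  [linear pair at B on KR]
3. ∠KHT = 39°  [△KBH]

∠KHT = 39°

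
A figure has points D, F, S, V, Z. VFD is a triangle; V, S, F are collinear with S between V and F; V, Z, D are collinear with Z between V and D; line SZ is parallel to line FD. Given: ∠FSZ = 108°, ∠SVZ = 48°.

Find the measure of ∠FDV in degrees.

1. ∠VSZ = 72°  [linear pair at S on VF]
2. ∠SZV = 60°  [△VSZ]
3. ∠FDV = 60°  [SZ∥FD, corresponding at Z]

∠FDV = 60°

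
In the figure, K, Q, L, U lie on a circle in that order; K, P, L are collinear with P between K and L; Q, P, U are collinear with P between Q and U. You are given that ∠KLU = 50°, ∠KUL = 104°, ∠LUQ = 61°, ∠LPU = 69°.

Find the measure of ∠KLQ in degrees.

∠KLQ = 43°

1. ∠KQL = 76°  [cyclic KQLU, opposite ∠Q+∠U]
2. ∠LKQ = 61°  [same arc QL]
3. ∠KLQ = 43°  [△KQL]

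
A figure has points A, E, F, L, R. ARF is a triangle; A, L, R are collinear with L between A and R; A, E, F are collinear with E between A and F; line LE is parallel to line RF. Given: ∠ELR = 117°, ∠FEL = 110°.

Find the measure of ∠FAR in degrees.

1. ∠ALE = 63°  [linear pair at L on AR]
2. ∠AEL = 70°  [linear pair at E on AF]
3. ∠EAL = 47°  [△ALE]
4. ∠FAR = 47°  [L on AR, E on AF]

∠FAR = 47°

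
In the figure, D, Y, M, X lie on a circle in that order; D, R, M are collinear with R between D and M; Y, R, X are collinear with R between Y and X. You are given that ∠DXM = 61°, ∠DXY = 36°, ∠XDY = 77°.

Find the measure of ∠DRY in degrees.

1. ∠DYM = 119°  [cyclic DYMX, opposite ∠Y+∠X]
2. ∠DMY = 36°  [same arc DY]
3. ∠DYX = 67°  [△DYX]
4. ∠MDY = 25°  [△DYM]
5. ∠DRY = 88°  [△DRY]

∠DRY = 88°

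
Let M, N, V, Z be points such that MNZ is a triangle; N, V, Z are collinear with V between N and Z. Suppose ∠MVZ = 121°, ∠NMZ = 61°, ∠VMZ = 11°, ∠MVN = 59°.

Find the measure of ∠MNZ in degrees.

1. ∠MZV = 48°  [△MVZ]
2. ∠MZN = 48°  [V on ray ZN]
3. ∠MNZ = 71°  [△MNZ]

∠MNZ = 71°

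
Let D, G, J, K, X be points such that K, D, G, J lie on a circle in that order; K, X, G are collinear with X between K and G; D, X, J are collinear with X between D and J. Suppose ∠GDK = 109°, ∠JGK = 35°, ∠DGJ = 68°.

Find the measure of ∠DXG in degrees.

1. ∠GJK = 71°  [cyclic KDGJ, opposite ∠D+∠J]
2. ∠JDK = 35°  [same arc KJ]
3. ∠GKJ = 74°  [△KGJ]
4. ∠DKJ = 112°  [cyclic KDGJ, opposite ∠K+∠G]
5. ∠DJK = 33°  [△KDJ]
6. ∠GDJ = 74°  [same arc GJ]
7. ∠DGK = 33°  [same arc KD]
8. ∠DXG = 73°  [△DXG]

∠DXG = 73°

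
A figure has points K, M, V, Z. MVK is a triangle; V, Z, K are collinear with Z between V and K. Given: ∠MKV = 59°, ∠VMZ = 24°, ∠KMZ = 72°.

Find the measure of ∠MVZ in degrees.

1. ∠MKZ = 59°  [Z on ray KV]
2. ∠KZM = 49°  [△MZK]
3. ∠MZV = 131°  [linear pair at Z on VK]
4. ∠MVZ = 25°  [△MVZ]

∠MVZ = 25°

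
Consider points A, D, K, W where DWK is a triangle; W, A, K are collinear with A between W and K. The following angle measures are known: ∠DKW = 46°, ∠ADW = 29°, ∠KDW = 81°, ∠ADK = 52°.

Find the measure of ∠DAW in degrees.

1. ∠AKD = 46°  [A on ray KW]
2. ∠DAK = 82°  [△DAK]
3. ∠DAW = 98°  [linear pair at A on WK]

∠DAW = 98°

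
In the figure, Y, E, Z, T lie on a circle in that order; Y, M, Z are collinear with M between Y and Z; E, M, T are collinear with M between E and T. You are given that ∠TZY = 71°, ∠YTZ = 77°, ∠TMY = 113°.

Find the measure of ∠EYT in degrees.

1. ∠TEY = 71°  [same arc YT]
2. ∠TYZ = 32°  [△YZT]
3. ∠ETY = 35°  [△YMT]
4. ∠EYT = 74°  [△YET]

∠EYT = 74°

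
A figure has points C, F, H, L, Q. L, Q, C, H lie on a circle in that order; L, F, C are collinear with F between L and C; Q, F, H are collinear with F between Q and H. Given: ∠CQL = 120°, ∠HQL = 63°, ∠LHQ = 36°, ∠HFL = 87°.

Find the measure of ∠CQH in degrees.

∠CQH = 57°

1. ∠LCQ = 36°  [same arc LQ]
2. ∠CFQ = 87°  [vertical angles at F]
3. ∠CQH = 57°  [△QFC]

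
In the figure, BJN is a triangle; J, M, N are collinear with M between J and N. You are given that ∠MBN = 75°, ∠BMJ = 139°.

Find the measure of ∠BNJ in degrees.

∠BNJ = 64°

1. ∠BMN = 41°  [linear pair at M on JN]
2. ∠BNM = 64°  [△BMN]
3. ∠BNJ = 64°  [M on ray NJ]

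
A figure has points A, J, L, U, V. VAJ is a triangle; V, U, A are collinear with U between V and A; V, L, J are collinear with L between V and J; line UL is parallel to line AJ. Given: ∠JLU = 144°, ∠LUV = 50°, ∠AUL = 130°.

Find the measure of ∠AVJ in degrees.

1. ∠ULV = 36°  [linear pair at L on VJ]
2. ∠LVU = 94°  [△VUL]
3. ∠AVJ = 94°  [U on VA, L on VJ]

∠AVJ = 94°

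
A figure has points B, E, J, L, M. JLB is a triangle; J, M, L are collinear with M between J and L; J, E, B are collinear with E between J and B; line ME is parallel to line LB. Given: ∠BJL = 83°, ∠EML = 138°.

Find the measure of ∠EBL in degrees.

∠EBL = 55°

1. ∠EJM = 83°  [M on JL, E on JB]
2. ∠EMJ = 42°  [linear pair at M on JL]
3. ∠JEM = 55°  [△JME]
4. ∠BEM = 125°  [linear pair at E on JB]
5. ∠EBL = 55°  [ME∥LB, co-interior at B–E]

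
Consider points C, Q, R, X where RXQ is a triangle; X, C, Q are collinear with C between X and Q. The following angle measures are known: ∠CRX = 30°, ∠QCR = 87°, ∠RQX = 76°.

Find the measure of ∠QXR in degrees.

∠QXR = 57°

1. ∠RCX = 93°  [linear pair at C on XQ]
2. ∠CXR = 57°  [△RXC]
3. ∠QXR = 57°  [C on ray XQ]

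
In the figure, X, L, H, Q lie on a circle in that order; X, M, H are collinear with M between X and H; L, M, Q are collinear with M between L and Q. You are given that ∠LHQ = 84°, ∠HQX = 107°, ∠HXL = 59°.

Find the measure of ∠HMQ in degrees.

∠HMQ = 85°

1. ∠HLX = 73°  [cyclic XLHQ, opposite ∠L+∠Q]
2. ∠HQL = 59°  [same arc LH]
3. ∠LHX = 48°  [△XLH]
4. ∠HLQ = 37°  [△LHQ]
5. ∠LQX = 48°  [same arc XL]
6. ∠HXQ = 37°  [same arc HQ]
7. ∠QMX = 95°  [△XMQ]
8. ∠HMQ = 85°  [linear pair at M on XH]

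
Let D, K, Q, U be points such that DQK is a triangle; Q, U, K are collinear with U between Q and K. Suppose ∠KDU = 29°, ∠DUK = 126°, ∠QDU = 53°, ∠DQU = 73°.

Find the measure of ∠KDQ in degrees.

∠KDQ = 82°

1. ∠DKU = 25°  [△DUK]
2. ∠DQK = 73°  [U on ray QK]
3. ∠DKQ = 25°  [U on ray KQ]
4. ∠KDQ = 82°  [△DQK]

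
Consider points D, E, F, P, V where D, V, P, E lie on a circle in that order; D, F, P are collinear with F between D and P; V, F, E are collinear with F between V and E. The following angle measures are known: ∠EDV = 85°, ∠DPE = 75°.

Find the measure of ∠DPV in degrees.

1. ∠DVE = 75°  [same arc DE]
2. ∠DEV = 20°  [△DVE]
3. ∠DPV = 20°  [same arc DV]

∠DPV = 20°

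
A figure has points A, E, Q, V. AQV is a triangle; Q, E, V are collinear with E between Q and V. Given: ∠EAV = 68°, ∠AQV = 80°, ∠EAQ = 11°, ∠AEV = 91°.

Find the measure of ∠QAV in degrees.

∠QAV = 79°

1. ∠AVE = 21°  [△AEV]
2. ∠AVQ = 21°  [E on ray VQ]
3. ∠QAV = 79°  [△AQV]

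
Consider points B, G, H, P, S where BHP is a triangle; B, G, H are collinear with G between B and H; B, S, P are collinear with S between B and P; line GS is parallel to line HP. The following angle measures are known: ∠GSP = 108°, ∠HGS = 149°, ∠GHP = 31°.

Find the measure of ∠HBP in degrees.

∠HBP = 77°

1. ∠BSG = 72°  [linear pair at S on BP]
2. ∠BHP = 31°  [G on ray HB]
3. ∠BPH = 72°  [GS∥HP, corresponding at S]
4. ∠HBP = 77°  [△BHP]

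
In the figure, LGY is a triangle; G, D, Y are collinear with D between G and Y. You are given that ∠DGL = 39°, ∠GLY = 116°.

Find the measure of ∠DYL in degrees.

∠DYL = 25°

1. ∠LGY = 39°  [D on ray GY]
2. ∠GYL = 25°  [△LGY]
3. ∠DYL = 25°  [D on ray YG]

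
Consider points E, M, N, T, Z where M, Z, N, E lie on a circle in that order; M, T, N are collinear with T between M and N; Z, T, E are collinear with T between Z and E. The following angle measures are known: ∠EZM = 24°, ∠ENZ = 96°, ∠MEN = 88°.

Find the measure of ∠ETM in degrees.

∠ETM = 40°

1. ∠ENM = 24°  [same arc ME]
2. ∠EMZ = 84°  [cyclic MZNE, opposite ∠M+∠N]
3. ∠EMN = 68°  [△MNE]
4. ∠MEZ = 72°  [△MZE]
5. ∠ETM = 40°  [△MTE]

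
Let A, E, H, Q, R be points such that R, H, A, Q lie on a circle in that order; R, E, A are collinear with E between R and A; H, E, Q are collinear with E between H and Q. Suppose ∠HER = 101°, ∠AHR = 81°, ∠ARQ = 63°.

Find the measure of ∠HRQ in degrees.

1. ∠AEQ = 101°  [vertical angles at E]
2. ∠AQR = 99°  [cyclic RHAQ, opposite ∠H+∠Q]
3. ∠AHQ = 63°  [same arc AQ]
4. ∠QAR = 18°  [△RAQ]
5. ∠AQH = 61°  [△AEQ]
6. ∠HAQ = 56°  [△HAQ]
7. ∠HRQ = 124°  [cyclic RHAQ, opposite ∠R+∠A]

∠HRQ = 124°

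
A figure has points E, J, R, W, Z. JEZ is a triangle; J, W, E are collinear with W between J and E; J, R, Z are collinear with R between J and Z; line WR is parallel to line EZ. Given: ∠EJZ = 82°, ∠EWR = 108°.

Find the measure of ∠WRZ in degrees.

∠WRZ = 154°

1. ∠RJW = 82°  [W on JE, R on JZ]
2. ∠JWR = 72°  [linear pair at W on JE]
3. ∠JRW = 26°  [△JWR]
4. ∠WRZ = 154°  [linear pair at R on JZ]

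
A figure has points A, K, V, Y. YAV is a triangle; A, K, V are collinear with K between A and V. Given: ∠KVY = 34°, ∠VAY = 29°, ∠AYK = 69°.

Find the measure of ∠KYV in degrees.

1. ∠KAY = 29°  [K on ray AV]
2. ∠AKY = 82°  [△YAK]
3. ∠VKY = 98°  [linear pair at K on AV]
4. ∠KYV = 48°  [△YKV]

∠KYV = 48°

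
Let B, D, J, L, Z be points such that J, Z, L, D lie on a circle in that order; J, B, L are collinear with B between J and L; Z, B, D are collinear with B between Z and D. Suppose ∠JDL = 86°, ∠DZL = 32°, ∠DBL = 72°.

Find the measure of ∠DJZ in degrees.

∠DJZ = 78°

1. ∠DJL = 32°  [same arc LD]
2. ∠DBJ = 108°  [linear pair at B on JL]
3. ∠DLJ = 62°  [△JLD]
4. ∠JDZ = 40°  [△JBD]
5. ∠DZJ = 62°  [same arc JD]
6. ∠DJZ = 78°  [△JZD]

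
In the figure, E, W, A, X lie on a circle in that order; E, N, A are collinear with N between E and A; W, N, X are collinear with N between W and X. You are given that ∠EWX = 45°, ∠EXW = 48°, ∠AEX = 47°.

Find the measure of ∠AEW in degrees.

1. ∠WEX = 87°  [△EWX]
2. ∠AWX = 47°  [same arc AX]
3. ∠WAX = 93°  [cyclic EWAX, opposite ∠E+∠A]
4. ∠AXW = 40°  [△WAX]
5. ∠AEW = 40°  [same arc WA]

∠AEW = 40°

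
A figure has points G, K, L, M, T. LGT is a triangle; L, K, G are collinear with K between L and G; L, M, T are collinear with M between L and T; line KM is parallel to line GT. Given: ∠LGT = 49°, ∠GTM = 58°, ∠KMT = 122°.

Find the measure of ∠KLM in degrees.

1. ∠LKM = 49°  [KM∥GT, corresponding at K]
2. ∠KML = 58°  [linear pair at M on LT]
3. ∠KLM = 73°  [△LKM]

∠KLM = 73°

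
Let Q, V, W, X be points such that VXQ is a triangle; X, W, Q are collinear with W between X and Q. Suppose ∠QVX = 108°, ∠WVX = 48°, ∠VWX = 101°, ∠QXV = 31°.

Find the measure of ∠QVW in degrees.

1. ∠VQX = 41°  [△VXQ]
2. ∠QWV = 79°  [linear pair at W on XQ]
3. ∠VQW = 41°  [W on ray QX]
4. ∠QVW = 60°  [△VWQ]

∠QVW = 60°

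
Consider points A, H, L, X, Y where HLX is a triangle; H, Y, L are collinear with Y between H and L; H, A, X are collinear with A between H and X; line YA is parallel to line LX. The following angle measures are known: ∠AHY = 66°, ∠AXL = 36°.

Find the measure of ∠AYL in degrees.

1. ∠LHX = 66°  [Y on HL, A on HX]
2. ∠HXL = 36°  [A on ray XH]
3. ∠HLX = 78°  [△HLX]
4. ∠AYH = 78°  [YA∥LX, corresponding at Y]
5. ∠AYL = 102°  [linear pair at Y on HL]

∠AYL = 102°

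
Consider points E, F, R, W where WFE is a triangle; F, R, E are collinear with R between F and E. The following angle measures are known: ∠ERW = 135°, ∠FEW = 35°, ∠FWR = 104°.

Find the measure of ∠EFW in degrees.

∠EFW = 31°

1. ∠FRW = 45°  [linear pair at R on FE]
2. ∠RFW = 31°  [△WFR]
3. ∠EFW = 31°  [R on ray FE]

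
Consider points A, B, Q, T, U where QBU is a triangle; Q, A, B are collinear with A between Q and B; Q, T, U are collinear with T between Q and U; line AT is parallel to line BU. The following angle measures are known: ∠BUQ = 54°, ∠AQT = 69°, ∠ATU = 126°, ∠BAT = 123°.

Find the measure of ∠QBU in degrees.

∠QBU = 57°

1. ∠ATQ = 54°  [AT∥BU, corresponding at T]
2. ∠QAT = 57°  [△QAT]
3. ∠QBU = 57°  [AT∥BU, corresponding at A]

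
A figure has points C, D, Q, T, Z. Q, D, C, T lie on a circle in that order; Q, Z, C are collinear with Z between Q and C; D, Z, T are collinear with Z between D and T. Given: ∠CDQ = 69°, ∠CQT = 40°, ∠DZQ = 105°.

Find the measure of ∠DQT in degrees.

∠DQT = 86°

1. ∠CTQ = 111°  [cyclic QDCT, opposite ∠D+∠T]
2. ∠CDT = 40°  [same arc CT]
3. ∠QCT = 29°  [△QCT]
4. ∠CZD = 75°  [linear pair at Z on QC]
5. ∠DCQ = 65°  [△DZC]
6. ∠QDT = 29°  [same arc QT]
7. ∠DTQ = 65°  [same arc QD]
8. ∠DQT = 86°  [△QDT]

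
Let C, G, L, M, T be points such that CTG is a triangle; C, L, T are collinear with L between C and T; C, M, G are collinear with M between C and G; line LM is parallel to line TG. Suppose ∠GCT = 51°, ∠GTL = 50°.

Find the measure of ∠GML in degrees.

1. ∠CTG = 50°  [L on ray TC]
2. ∠CGT = 79°  [△CTG]
3. ∠CML = 79°  [LM∥TG, corresponding at M]
4. ∠GML = 101°  [linear pair at M on CG]

∠GML = 101°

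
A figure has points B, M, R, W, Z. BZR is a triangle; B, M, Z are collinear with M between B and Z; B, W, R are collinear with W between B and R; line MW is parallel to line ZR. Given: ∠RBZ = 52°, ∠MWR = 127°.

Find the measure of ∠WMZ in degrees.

1. ∠MBW = 52°  [M on BZ, W on BR]
2. ∠BWM = 53°  [linear pair at W on BR]
3. ∠BMW = 75°  [△BMW]
4. ∠WMZ = 105°  [linear pair at M on BZ]

∠WMZ = 105°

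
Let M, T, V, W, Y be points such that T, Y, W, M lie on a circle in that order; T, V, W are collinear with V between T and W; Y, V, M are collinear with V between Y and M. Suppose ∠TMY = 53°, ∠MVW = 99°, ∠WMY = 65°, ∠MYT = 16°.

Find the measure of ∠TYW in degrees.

∠TYW = 62°

1. ∠TWY = 53°  [same arc TY]
2. ∠WTY = 65°  [same arc YW]
3. ∠TYW = 62°  [△TYW]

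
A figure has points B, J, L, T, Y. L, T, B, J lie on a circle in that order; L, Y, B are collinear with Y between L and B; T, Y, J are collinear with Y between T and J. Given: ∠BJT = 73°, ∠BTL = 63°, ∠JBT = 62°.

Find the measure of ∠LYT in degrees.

∠LYT = 89°

1. ∠BLT = 73°  [same arc TB]
2. ∠BTJ = 45°  [△TBJ]
3. ∠LBT = 44°  [△LTB]
4. ∠BYT = 91°  [△TYB]
5. ∠LYT = 89°  [linear pair at Y on LB]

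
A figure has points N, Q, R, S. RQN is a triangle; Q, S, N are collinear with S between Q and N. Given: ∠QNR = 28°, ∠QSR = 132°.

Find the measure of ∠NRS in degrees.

1. ∠RNS = 28°  [S on ray NQ]
2. ∠NSR = 48°  [linear pair at S on QN]
3. ∠NRS = 104°  [△RSN]

∠NRS = 104°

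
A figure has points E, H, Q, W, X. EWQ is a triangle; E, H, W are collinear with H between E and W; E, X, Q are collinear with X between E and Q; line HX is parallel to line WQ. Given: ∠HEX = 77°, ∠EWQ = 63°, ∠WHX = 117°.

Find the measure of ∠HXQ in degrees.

1. ∠QEW = 77°  [H on EW, X on EQ]
2. ∠EQW = 40°  [△EWQ]
3. ∠EXH = 40°  [HX∥WQ, corresponding at X]
4. ∠HXQ = 140°  [linear pair at X on EQ]

∠HXQ = 140°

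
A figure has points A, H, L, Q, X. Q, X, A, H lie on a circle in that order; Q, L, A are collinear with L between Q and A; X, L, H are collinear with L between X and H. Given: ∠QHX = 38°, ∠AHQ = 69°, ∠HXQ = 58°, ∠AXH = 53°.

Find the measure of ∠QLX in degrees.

1. ∠QAX = 38°  [same arc QX]
2. ∠ALX = 89°  [△XLA]
3. ∠QLX = 91°  [linear pair at L on QA]

∠QLX = 91°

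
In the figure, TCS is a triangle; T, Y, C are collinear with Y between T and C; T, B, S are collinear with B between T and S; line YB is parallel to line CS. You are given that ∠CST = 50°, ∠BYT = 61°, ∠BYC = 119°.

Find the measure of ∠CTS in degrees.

1. ∠TBY = 50°  [YB∥CS, corresponding at B]
2. ∠BTY = 69°  [△TYB]
3. ∠CTS = 69°  [Y on TC, B on TS]

∠CTS = 69°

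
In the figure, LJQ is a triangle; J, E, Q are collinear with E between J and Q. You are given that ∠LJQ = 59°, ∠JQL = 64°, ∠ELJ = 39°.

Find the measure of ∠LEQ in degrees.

∠LEQ = 98°

1. ∠EJL = 59°  [E on ray JQ]
2. ∠JEL = 82°  [△LJE]
3. ∠LEQ = 98°  [linear pair at E on JQ]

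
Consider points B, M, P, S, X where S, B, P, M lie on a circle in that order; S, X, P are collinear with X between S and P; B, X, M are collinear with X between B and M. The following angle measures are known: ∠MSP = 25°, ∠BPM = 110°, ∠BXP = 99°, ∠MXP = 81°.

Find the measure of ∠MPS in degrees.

1. ∠MBP = 25°  [same arc PM]
2. ∠BMP = 45°  [△BPM]
3. ∠MPS = 54°  [△PXM]

∠MPS = 54°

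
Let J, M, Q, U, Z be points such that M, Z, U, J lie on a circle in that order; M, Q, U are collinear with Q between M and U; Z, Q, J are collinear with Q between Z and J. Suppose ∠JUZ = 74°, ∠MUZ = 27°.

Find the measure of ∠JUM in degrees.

1. ∠JMZ = 106°  [cyclic MZUJ, opposite ∠M+∠U]
2. ∠MJZ = 27°  [same arc MZ]
3. ∠JZM = 47°  [△MZJ]
4. ∠JUM = 47°  [same arc MJ]

∠JUM = 47°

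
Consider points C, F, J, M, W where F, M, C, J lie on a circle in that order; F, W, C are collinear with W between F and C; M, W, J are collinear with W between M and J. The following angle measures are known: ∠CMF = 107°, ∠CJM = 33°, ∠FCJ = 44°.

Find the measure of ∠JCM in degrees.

1. ∠CJF = 73°  [cyclic FMCJ, opposite ∠M+∠J]
2. ∠CFJ = 63°  [△FCJ]
3. ∠CMJ = 63°  [same arc CJ]
4. ∠JCM = 84°  [△MCJ]

∠JCM = 84°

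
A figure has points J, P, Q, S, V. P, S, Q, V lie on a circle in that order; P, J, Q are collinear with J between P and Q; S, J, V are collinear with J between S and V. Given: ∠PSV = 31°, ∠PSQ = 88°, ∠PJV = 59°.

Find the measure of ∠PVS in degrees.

1. ∠PQV = 31°  [same arc PV]
2. ∠PVQ = 92°  [cyclic PSQV, opposite ∠S+∠V]
3. ∠QPV = 57°  [△PQV]
4. ∠PVS = 64°  [△PJV]

∠PVS = 64°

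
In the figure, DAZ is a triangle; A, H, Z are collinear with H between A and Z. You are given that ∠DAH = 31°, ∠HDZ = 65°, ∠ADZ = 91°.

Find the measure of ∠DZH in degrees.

∠DZH = 58°

1. ∠DAZ = 31°  [H on ray AZ]
2. ∠AZD = 58°  [△DAZ]
3. ∠DZH = 58°  [H on ray ZA]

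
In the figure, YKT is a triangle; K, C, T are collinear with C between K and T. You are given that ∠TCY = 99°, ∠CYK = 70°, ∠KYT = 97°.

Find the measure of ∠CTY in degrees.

∠CTY = 54°

1. ∠KCY = 81°  [linear pair at C on KT]
2. ∠CKY = 29°  [△YKC]
3. ∠TKY = 29°  [C on ray KT]
4. ∠KTY = 54°  [△YKT]
5. ∠CTY = 54°  [C on ray TK]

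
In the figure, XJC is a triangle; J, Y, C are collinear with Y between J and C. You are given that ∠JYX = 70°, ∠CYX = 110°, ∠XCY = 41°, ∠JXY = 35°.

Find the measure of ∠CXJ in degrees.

1. ∠XJY = 75°  [△XJY]
2. ∠JCX = 41°  [Y on ray CJ]
3. ∠CJX = 75°  [Y on ray JC]
4. ∠CXJ = 64°  [△XJC]

∠CXJ = 64°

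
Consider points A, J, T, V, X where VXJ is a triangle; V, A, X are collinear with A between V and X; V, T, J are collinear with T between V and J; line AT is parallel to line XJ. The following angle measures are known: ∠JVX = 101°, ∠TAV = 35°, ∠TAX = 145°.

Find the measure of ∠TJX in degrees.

1. ∠AVT = 101°  [A on VX, T on VJ]
2. ∠ATV = 44°  [△VAT]
3. ∠ATJ = 136°  [linear pair at T on VJ]
4. ∠TJX = 44°  [AT∥XJ, co-interior at J–T]

∠TJX = 44°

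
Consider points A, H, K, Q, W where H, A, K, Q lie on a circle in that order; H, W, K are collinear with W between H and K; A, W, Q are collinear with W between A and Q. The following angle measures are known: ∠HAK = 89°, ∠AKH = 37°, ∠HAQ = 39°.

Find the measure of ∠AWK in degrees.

1. ∠AHK = 54°  [△HAK]
2. ∠AWH = 87°  [△HWA]
3. ∠AWK = 93°  [linear pair at W on HK]

∠AWK = 93°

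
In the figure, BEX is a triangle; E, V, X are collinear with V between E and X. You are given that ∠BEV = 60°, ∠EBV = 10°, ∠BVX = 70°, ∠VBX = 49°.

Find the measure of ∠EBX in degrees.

∠EBX = 59°

1. ∠BEX = 60°  [V on ray EX]
2. ∠BXV = 61°  [△BVX]
3. ∠BXE = 61°  [V on ray XE]
4. ∠EBX = 59°  [△BEX]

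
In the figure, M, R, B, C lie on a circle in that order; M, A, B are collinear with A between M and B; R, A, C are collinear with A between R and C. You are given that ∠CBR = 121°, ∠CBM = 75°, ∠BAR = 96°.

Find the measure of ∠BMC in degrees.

∠BMC = 38°

1. ∠CMR = 59°  [cyclic MRBC, opposite ∠M+∠B]
2. ∠CRM = 75°  [same arc MC]
3. ∠CAM = 96°  [vertical angles at A]
4. ∠MCR = 46°  [△MRC]
5. ∠BMC = 38°  [△MAC]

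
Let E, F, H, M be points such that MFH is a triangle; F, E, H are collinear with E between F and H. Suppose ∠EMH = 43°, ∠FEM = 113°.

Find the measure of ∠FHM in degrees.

1. ∠HEM = 67°  [linear pair at E on FH]
2. ∠EHM = 70°  [△MEH]
3. ∠FHM = 70°  [E on ray HF]

∠FHM = 70°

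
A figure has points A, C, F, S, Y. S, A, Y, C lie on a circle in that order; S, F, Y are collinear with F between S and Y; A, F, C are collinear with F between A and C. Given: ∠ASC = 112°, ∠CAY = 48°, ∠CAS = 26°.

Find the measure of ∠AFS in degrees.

1. ∠AYC = 68°  [cyclic SAYC, opposite ∠S+∠Y]
2. ∠ACY = 64°  [△AYC]
3. ∠ASY = 64°  [same arc AY]
4. ∠AFS = 90°  [△SFA]

∠AFS = 90°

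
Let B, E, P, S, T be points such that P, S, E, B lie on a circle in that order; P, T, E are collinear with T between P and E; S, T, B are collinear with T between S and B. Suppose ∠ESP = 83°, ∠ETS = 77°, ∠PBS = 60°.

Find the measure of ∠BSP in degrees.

1. ∠EBP = 97°  [cyclic PSEB, opposite ∠S+∠B]
2. ∠BTP = 77°  [vertical angles at T]
3. ∠BPE = 43°  [△PTB]
4. ∠BEP = 40°  [△PEB]
5. ∠BSP = 40°  [same arc PB]

∠BSP = 40°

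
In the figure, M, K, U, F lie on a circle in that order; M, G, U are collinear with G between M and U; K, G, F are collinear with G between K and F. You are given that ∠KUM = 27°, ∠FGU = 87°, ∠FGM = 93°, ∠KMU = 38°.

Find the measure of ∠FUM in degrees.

1. ∠KFM = 27°  [same arc MK]
2. ∠MKU = 115°  [△MKU]
3. ∠FMU = 60°  [△MGF]
4. ∠MFU = 65°  [cyclic MKUF, opposite ∠K+∠F]
5. ∠FUM = 55°  [△MUF]

∠FUM = 55°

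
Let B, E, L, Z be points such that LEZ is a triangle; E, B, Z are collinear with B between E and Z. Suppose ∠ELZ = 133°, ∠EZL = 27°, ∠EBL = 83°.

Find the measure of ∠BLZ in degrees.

∠BLZ = 56°

1. ∠BZL = 27°  [B on ray ZE]
2. ∠LBZ = 97°  [linear pair at B on EZ]
3. ∠BLZ = 56°  [△LBZ]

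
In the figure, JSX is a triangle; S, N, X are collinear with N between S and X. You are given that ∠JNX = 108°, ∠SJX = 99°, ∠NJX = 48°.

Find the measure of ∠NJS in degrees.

∠NJS = 51°

1. ∠JXN = 24°  [△JNX]
2. ∠JNS = 72°  [linear pair at N on SX]
3. ∠JXS = 24°  [N on ray XS]
4. ∠JSX = 57°  [△JSX]
5. ∠JSN = 57°  [N on ray SX]
6. ∠NJS = 51°  [△JSN]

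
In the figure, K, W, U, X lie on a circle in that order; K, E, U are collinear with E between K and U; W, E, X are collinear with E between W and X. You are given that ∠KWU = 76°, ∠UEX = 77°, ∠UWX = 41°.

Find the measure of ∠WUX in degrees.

1. ∠KXU = 104°  [cyclic KWUX, opposite ∠W+∠X]
2. ∠UKX = 41°  [same arc UX]
3. ∠KUX = 35°  [△KUX]
4. ∠UXW = 68°  [△UEX]
5. ∠WUX = 71°  [△WUX]

∠WUX = 71°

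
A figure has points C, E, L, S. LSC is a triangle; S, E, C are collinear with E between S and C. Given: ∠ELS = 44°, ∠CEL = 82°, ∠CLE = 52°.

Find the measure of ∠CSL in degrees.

∠CSL = 38°

1. ∠LES = 98°  [linear pair at E on SC]
2. ∠ESL = 38°  [△LSE]
3. ∠CSL = 38°  [E on ray SC]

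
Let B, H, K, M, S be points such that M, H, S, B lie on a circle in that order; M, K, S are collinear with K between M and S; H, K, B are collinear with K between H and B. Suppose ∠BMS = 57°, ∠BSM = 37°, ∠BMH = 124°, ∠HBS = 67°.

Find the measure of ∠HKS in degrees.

∠HKS = 104°

1. ∠BHM = 37°  [same arc MB]
2. ∠HMS = 67°  [same arc HS]
3. ∠HKM = 76°  [△MKH]
4. ∠HKS = 104°  [linear pair at K on MS]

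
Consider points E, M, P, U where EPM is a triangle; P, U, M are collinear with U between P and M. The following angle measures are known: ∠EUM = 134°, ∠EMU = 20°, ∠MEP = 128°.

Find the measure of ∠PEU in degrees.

1. ∠EUP = 46°  [linear pair at U on PM]
2. ∠EMP = 20°  [U on ray MP]
3. ∠EPM = 32°  [△EPM]
4. ∠EPU = 32°  [U on ray PM]
5. ∠PEU = 102°  [△EPU]

∠PEU = 102°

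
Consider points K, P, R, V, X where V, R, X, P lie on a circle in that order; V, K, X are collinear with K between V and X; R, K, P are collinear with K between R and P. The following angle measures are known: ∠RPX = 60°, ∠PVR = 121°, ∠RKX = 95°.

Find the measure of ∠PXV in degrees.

1. ∠RVX = 60°  [same arc RX]
2. ∠RKV = 85°  [linear pair at K on VX]
3. ∠PRV = 35°  [△VKR]
4. ∠PXV = 35°  [same arc VP]

∠PXV = 35°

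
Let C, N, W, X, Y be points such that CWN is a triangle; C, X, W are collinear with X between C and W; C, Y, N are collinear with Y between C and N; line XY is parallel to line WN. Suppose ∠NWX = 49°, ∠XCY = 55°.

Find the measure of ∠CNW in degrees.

∠CNW = 76°

1. ∠CWN = 49°  [X on ray WC]
2. ∠NCW = 55°  [X on CW, Y on CN]
3. ∠CNW = 76°  [△CWN]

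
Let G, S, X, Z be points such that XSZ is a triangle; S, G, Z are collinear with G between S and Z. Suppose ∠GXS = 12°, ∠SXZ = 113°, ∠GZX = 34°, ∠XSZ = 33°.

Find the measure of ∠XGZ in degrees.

∠XGZ = 45°

1. ∠GSX = 33°  [G on ray SZ]
2. ∠SGX = 135°  [△XSG]
3. ∠XGZ = 45°  [linear pair at G on SZ]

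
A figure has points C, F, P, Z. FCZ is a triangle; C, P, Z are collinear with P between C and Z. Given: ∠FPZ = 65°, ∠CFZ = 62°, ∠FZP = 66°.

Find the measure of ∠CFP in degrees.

∠CFP = 13°

1. ∠CPF = 115°  [linear pair at P on CZ]
2. ∠CZF = 66°  [P on ray ZC]
3. ∠FCZ = 52°  [△FCZ]
4. ∠FCP = 52°  [P on ray CZ]
5. ∠CFP = 13°  [△FCP]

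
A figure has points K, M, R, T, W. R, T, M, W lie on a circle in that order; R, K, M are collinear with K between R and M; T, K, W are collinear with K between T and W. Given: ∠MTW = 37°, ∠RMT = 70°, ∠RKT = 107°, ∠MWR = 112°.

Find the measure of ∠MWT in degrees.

∠MWT = 42°

1. ∠MRW = 37°  [same arc MW]
2. ∠MKW = 107°  [vertical angles at K]
3. ∠RMW = 31°  [△RMW]
4. ∠MWT = 42°  [△MKW]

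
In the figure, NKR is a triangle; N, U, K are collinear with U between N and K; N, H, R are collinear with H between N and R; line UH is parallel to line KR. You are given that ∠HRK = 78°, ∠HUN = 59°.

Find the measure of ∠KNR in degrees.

∠KNR = 43°

1. ∠KRN = 78°  [H on ray RN]
2. ∠NKR = 59°  [UH∥KR, corresponding at U]
3. ∠KNR = 43°  [△NKR]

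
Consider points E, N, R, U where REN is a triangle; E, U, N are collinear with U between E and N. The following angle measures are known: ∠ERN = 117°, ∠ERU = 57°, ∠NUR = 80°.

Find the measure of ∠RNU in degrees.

1. ∠EUR = 100°  [linear pair at U on EN]
2. ∠REU = 23°  [△REU]
3. ∠NER = 23°  [U on ray EN]
4. ∠ENR = 40°  [△REN]
5. ∠RNU = 40°  [U on ray NE]

∠RNU = 40°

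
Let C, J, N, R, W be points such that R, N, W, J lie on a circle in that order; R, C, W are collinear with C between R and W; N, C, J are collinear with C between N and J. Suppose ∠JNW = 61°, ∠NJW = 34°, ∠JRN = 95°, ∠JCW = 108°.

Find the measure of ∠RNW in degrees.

∠RNW = 99°

1. ∠JRW = 61°  [same arc WJ]
2. ∠JWR = 38°  [△WCJ]
3. ∠RJW = 81°  [△RWJ]
4. ∠RNW = 99°  [cyclic RNWJ, opposite ∠N+∠J]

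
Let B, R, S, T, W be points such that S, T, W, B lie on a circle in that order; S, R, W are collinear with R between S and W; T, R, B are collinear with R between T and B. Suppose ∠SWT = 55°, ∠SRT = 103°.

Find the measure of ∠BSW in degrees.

1. ∠SBT = 55°  [same arc ST]
2. ∠BRW = 103°  [vertical angles at R]
3. ∠BRS = 77°  [linear pair at R on SW]
4. ∠BSW = 48°  [△SRB]

∠BSW = 48°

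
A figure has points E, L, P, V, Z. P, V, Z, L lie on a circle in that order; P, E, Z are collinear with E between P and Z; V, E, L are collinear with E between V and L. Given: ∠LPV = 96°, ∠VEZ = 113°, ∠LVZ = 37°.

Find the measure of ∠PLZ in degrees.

∠PLZ = 89°

1. ∠LZV = 84°  [cyclic PVZL, opposite ∠P+∠Z]
2. ∠LEP = 113°  [vertical angles at E]
3. ∠LPZ = 37°  [same arc ZL]
4. ∠VLZ = 59°  [△VZL]
5. ∠LEZ = 67°  [linear pair at E on PZ]
6. ∠LZP = 54°  [△ZEL]
7. ∠PLZ = 89°  [△PZL]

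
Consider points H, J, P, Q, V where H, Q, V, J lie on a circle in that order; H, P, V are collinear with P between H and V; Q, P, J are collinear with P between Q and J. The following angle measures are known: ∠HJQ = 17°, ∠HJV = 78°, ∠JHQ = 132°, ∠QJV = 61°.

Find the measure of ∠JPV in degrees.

1. ∠HQJ = 31°  [△HQJ]
2. ∠HVJ = 31°  [same arc HJ]
3. ∠JPV = 88°  [△VPJ]

∠JPV = 88°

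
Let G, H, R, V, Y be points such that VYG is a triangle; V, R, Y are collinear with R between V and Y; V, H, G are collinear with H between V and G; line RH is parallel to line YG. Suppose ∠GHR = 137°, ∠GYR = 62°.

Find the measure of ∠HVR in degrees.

∠HVR = 75°

1. ∠RHV = 43°  [linear pair at H on VG]
2. ∠GYV = 62°  [R on ray YV]
3. ∠VGY = 43°  [RH∥YG, corresponding at H]
4. ∠GVY = 75°  [△VYG]
5. ∠HVR = 75°  [R on VY, H on VG]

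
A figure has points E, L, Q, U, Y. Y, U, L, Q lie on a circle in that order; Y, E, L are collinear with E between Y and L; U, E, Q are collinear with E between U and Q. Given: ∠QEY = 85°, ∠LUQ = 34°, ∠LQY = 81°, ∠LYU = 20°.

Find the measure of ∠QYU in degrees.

1. ∠LYQ = 34°  [same arc LQ]
2. ∠QLY = 65°  [△YLQ]
3. ∠UQY = 61°  [△YEQ]
4. ∠QUY = 65°  [same arc YQ]
5. ∠QYU = 54°  [△YUQ]

∠QYU = 54°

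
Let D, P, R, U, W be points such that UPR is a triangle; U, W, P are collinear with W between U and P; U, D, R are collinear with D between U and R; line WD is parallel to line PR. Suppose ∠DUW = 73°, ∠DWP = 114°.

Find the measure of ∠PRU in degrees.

∠PRU = 41°

1. ∠DWU = 66°  [linear pair at W on UP]
2. ∠UDW = 41°  [△UWD]
3. ∠PRU = 41°  [WD∥PR, corresponding at D]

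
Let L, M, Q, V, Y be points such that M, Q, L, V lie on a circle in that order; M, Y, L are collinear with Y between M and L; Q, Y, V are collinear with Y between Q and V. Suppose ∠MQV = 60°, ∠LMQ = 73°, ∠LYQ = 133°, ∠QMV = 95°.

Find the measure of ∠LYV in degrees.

∠LYV = 47°

1. ∠MLV = 60°  [same arc MV]
2. ∠LVQ = 73°  [same arc QL]
3. ∠LYV = 47°  [△LYV]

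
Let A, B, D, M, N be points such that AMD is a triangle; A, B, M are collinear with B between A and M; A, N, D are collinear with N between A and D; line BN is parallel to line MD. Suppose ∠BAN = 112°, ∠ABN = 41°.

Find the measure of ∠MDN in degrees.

1. ∠ANB = 27°  [△ABN]
2. ∠BND = 153°  [linear pair at N on AD]
3. ∠MDN = 27°  [BN∥MD, co-interior at D–N]

∠MDN = 27°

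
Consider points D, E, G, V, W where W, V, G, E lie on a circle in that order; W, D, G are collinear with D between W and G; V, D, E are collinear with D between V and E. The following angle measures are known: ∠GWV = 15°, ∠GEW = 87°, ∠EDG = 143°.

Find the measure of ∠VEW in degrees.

∠VEW = 72°

1. ∠GVW = 93°  [cyclic WVGE, opposite ∠V+∠E]
2. ∠VGW = 72°  [△WVG]
3. ∠VEW = 72°  [same arc WV]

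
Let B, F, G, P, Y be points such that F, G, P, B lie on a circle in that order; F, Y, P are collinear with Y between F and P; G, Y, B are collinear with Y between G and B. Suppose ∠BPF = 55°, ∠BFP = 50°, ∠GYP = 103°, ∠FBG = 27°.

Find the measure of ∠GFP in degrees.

1. ∠BGF = 55°  [same arc FB]
2. ∠FYG = 77°  [linear pair at Y on FP]
3. ∠GFP = 48°  [△FYG]

∠GFP = 48°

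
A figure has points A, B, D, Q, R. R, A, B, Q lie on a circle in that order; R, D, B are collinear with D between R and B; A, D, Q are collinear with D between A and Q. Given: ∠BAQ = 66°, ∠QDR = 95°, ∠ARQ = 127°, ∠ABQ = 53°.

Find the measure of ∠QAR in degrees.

1. ∠BRQ = 66°  [same arc BQ]
2. ∠AQR = 19°  [△RDQ]
3. ∠QAR = 34°  [△RAQ]

∠QAR = 34°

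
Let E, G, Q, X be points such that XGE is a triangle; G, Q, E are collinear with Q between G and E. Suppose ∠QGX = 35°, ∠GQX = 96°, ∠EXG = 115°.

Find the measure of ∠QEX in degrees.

1. ∠EGX = 35°  [Q on ray GE]
2. ∠GEX = 30°  [△XGE]
3. ∠QEX = 30°  [Q on ray EG]

∠QEX = 30°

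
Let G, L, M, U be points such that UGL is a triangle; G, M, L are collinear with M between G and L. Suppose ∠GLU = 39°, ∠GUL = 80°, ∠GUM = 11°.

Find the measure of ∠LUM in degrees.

∠LUM = 69°

1. ∠LGU = 61°  [△UGL]
2. ∠MLU = 39°  [M on ray LG]
3. ∠MGU = 61°  [M on ray GL]
4. ∠GMU = 108°  [△UGM]
5. ∠LMU = 72°  [linear pair at M on GL]
6. ∠LUM = 69°  [△UML]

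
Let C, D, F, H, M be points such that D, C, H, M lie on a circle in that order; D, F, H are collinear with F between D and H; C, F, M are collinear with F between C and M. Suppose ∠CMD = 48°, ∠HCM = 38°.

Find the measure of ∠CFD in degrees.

1. ∠CHD = 48°  [same arc DC]
2. ∠CFH = 94°  [△CFH]
3. ∠CFD = 86°  [linear pair at F on DH]

∠CFD = 86°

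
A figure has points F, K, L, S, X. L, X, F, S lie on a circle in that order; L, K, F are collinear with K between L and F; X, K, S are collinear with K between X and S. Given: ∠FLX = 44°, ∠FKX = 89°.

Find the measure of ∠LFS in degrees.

∠LFS = 45°

1. ∠FSX = 44°  [same arc XF]
2. ∠LKS = 89°  [vertical angles at K]
3. ∠FKS = 91°  [linear pair at K on LF]
4. ∠LFS = 45°  [△FKS]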